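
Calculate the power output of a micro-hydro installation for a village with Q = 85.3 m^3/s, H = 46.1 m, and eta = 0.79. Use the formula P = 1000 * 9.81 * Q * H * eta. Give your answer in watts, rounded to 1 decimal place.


Apply the hydropower formula P = rho * g * Q * H * eta
rho * g = 1000 * 9.81 = 9810.0
P = 9810.0 * 85.3 * 46.1 * 0.79
P = 30475164.3 W

30475164.3


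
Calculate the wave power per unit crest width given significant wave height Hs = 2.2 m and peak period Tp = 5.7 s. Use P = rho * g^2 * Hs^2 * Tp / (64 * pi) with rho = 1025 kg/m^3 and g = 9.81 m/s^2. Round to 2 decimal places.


Apply wave power formula:
  g^2 = 9.81^2 = 96.2361
  Hs^2 = 2.2^2 = 4.84
  Numerator = rho * g^2 * Hs^2 * Tp = 1025 * 96.2361 * 4.84 * 5.7 = 2721335.56
  Denominator = 64 * pi = 201.0619
  P = 2721335.56 / 201.0619 = 13534.81 W/m

13534.81


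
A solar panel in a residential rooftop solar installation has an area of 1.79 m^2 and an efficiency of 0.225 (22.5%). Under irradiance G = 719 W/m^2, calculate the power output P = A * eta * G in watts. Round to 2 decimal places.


Use the solar power formula P = A * eta * G.
Given: A = 1.79 m^2, eta = 0.225, G = 719 W/m^2
P = 1.79 * 0.225 * 719
P = 289.58 W

289.58


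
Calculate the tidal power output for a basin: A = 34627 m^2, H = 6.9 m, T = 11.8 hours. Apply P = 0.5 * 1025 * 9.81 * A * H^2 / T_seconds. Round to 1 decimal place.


Convert period to seconds: T = 11.8 * 3600 = 42480.0 s
H^2 = 6.9^2 = 47.61
P = 0.5 * rho * g * A * H^2 / T
P = 0.5 * 1025 * 9.81 * 34627 * 47.61 / 42480.0
P = 195115.3 W

195115.3


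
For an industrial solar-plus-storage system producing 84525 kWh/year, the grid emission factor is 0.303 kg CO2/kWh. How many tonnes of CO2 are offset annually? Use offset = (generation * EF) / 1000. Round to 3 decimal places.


CO2 offset in kg = generation * emission_factor
CO2 offset = 84525 * 0.303 = 25611.08 kg
Convert to tonnes:
  CO2 offset = 25611.08 / 1000 = 25.611 tonnes

25.611


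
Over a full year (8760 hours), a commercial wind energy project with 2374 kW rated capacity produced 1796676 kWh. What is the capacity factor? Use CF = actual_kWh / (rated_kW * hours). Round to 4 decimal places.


Capacity factor = actual output / maximum possible output
Maximum possible = rated * hours = 2374 * 8760 = 20796240 kWh
CF = 1796676 / 20796240
CF = 0.0864

0.0864


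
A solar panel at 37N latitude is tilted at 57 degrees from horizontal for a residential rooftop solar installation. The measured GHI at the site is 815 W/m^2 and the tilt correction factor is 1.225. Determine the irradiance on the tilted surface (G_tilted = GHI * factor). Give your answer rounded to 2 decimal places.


Identify the given values:
  GHI = 815 W/m^2, tilt correction factor = 1.225
Apply the formula G_tilted = GHI * factor:
  G_tilted = 815 * 1.225
  G_tilted = 998.38 W/m^2

998.38


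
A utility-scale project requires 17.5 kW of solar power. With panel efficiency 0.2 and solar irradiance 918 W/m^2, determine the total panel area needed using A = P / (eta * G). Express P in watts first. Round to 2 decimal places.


Convert target power to watts: P = 17.5 * 1000 = 17500.0 W
Compute denominator: eta * G = 0.2 * 918 = 183.6
Required area A = P / (eta * G) = 17500.0 / 183.6
A = 95.32 m^2

95.32


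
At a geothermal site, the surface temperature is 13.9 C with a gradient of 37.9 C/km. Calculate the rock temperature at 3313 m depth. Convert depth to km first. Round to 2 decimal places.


Convert depth to km: 3313 / 1000 = 3.313 km
Temperature increase = gradient * depth_km = 37.9 * 3.313 = 125.56 C
Temperature at depth = T_surface + delta_T = 13.9 + 125.56
T = 139.46 C

139.46


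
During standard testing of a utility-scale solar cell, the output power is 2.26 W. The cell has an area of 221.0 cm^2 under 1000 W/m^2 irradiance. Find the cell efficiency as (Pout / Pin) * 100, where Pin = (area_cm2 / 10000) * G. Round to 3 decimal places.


First compute the input power:
  Pin = area_cm2 / 10000 * G = 221.0 / 10000 * 1000 = 22.1 W
Then compute efficiency:
  Efficiency = (Pout / Pin) * 100 = (2.26 / 22.1) * 100
  Efficiency = 10.226%

10.226


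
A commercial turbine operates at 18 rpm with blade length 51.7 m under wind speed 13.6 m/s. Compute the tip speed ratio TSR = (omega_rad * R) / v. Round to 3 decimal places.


Convert rotational speed to rad/s:
  omega = 18 * 2 * pi / 60 = 1.885 rad/s
Compute tip speed:
  v_tip = omega * R = 1.885 * 51.7 = 97.452 m/s
Tip speed ratio:
  TSR = v_tip / v_wind = 97.452 / 13.6 = 7.166

7.166


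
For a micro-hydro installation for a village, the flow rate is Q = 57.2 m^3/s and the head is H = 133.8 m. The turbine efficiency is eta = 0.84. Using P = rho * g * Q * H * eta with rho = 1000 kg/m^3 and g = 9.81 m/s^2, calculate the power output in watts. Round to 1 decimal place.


Apply the hydropower formula P = rho * g * Q * H * eta
rho * g = 1000 * 9.81 = 9810.0
P = 9810.0 * 57.2 * 133.8 * 0.84
P = 63066747.7 W

63066747.7


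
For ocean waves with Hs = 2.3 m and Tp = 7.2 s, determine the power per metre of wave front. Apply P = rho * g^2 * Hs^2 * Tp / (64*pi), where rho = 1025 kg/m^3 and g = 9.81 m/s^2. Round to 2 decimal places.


Apply wave power formula:
  g^2 = 9.81^2 = 96.2361
  Hs^2 = 2.3^2 = 5.29
  Numerator = rho * g^2 * Hs^2 * Tp = 1025 * 96.2361 * 5.29 * 7.2 = 3757076.59
  Denominator = 64 * pi = 201.0619
  P = 3757076.59 / 201.0619 = 18686.17 W/m

18686.17


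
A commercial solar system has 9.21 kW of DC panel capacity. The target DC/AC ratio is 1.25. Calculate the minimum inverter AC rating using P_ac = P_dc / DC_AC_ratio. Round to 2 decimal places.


The inverter AC capacity is determined by the DC/AC ratio.
Given: P_dc = 9.21 kW, DC/AC ratio = 1.25
P_ac = P_dc / ratio = 9.21 / 1.25
P_ac = 7.37 kW

7.37


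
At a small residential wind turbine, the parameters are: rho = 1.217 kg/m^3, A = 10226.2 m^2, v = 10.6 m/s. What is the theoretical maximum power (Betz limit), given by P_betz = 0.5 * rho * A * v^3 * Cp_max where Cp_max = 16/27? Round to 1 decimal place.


The Betz coefficient Cp_max = 16/27 = 0.5926
v^3 = 10.6^3 = 1191.016
P_betz = 0.5 * rho * A * v^3 * Cp_max
P_betz = 0.5 * 1.217 * 10226.2 * 1191.016 * 0.5926
P_betz = 4391861.9 W

4391861.9


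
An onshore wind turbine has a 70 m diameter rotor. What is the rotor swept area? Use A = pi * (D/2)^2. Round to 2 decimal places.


Compute the rotor radius:
  r = D / 2 = 70 / 2 = 35.0 m
Calculate swept area:
  A = pi * r^2 = pi * 35.0^2
  A = 3848.45 m^2

3848.45


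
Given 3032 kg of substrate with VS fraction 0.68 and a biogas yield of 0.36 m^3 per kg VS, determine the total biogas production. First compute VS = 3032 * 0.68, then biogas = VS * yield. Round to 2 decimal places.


Compute volatile solids:
  VS = mass * VS_fraction = 3032 * 0.68 = 2061.76 kg
Calculate biogas volume:
  Biogas = VS * specific_yield = 2061.76 * 0.36
  Biogas = 742.23 m^3

742.23


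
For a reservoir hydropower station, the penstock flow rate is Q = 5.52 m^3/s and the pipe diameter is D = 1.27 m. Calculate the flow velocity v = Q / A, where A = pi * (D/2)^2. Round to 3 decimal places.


Compute pipe cross-sectional area:
  A = pi * (D/2)^2 = pi * (1.27/2)^2 = 1.2668 m^2
Calculate velocity:
  v = Q / A = 5.52 / 1.2668
  v = 4.358 m/s

4.358


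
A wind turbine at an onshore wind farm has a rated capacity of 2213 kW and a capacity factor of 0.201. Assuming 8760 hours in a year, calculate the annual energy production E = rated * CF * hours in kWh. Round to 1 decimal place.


Annual energy = rated_kW * capacity_factor * hours_per_year
Given: P_rated = 2213 kW, CF = 0.201, hours = 8760
E = 2213 * 0.201 * 8760
E = 3896561.9 kWh

3896561.9


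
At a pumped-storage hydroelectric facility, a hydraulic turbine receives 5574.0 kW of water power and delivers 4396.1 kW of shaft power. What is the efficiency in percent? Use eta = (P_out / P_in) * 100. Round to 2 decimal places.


Turbine efficiency = (output power / input power) * 100
eta = (4396.1 / 5574.0) * 100
eta = 78.87%

78.87


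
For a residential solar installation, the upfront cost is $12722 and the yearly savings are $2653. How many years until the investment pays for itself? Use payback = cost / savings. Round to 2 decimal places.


Simple payback period = initial cost / annual savings
Payback = 12722 / 2653
Payback = 4.80 years

4.80


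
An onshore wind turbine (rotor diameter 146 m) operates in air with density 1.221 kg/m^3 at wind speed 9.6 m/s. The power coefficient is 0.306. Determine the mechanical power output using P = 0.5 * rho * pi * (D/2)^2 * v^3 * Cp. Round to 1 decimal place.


Step 1 -- Compute swept area:
  A = pi * (D/2)^2 = pi * (146/2)^2 = 16741.55 m^2
Step 2 -- Apply wind power equation:
  P = 0.5 * rho * A * v^3 * Cp
  v^3 = 9.6^3 = 884.736
  P = 0.5 * 1.221 * 16741.55 * 884.736 * 0.306
  P = 2767046.0 W

2767046.0


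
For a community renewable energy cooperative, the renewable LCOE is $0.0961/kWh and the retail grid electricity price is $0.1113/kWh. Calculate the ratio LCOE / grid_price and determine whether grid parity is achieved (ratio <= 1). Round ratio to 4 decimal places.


Compare LCOE to grid price:
  LCOE = $0.0961/kWh, Grid price = $0.1113/kWh
  Ratio = LCOE / grid_price = 0.0961 / 0.1113 = 0.8634
  Grid parity achieved (ratio <= 1)? yes

0.8634


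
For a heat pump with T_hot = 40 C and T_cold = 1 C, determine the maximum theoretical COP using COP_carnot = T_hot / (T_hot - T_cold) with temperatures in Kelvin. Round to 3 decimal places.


Convert to Kelvin:
  T_hot = 40 + 273.15 = 313.15 K
  T_cold = 1 + 273.15 = 274.15 K
Apply Carnot COP formula:
  COP = T_hot_K / (T_hot_K - T_cold_K) = 313.15 / 39.0
  COP = 8.029

8.029


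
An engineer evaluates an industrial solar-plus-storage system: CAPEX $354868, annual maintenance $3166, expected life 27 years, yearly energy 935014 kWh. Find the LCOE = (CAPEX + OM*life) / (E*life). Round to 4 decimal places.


Total cost = CAPEX + OM * lifetime = 354868 + 3166 * 27 = 354868 + 85482 = 440350
Total generation = annual * lifetime = 935014 * 27 = 25245378 kWh
LCOE = 440350 / 25245378
LCOE = 0.0174 $/kWh

0.0174


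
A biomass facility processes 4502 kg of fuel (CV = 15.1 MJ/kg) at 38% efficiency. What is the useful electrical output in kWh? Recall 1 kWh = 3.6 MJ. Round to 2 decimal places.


Total energy = mass * CV = 4502 * 15.1 = 67980.2 MJ
Useful energy = total * eta = 67980.2 * 0.38 = 25832.48 MJ
Convert to kWh: 25832.48 / 3.6
Useful energy = 7175.69 kWh

7175.69


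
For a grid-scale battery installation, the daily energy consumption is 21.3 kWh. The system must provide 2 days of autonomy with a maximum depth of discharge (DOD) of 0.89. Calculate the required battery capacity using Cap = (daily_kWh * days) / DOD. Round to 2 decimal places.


Total energy needed = daily * days = 21.3 * 2 = 42.6 kWh
Account for depth of discharge:
  Cap = total_energy / DOD = 42.6 / 0.89
  Cap = 47.87 kWh

47.87


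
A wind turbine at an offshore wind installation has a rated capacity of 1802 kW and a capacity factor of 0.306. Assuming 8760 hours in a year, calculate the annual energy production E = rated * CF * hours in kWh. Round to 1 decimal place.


Annual energy = rated_kW * capacity_factor * hours_per_year
Given: P_rated = 1802 kW, CF = 0.306, hours = 8760
E = 1802 * 0.306 * 8760
E = 4830369.1 kWh

4830369.1


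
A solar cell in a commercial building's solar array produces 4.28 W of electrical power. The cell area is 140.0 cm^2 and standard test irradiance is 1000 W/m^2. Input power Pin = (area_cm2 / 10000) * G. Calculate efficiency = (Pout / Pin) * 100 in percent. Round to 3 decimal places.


First compute the input power:
  Pin = area_cm2 / 10000 * G = 140.0 / 10000 * 1000 = 14.0 W
Then compute efficiency:
  Efficiency = (Pout / Pin) * 100 = (4.28 / 14.0) * 100
  Efficiency = 30.571%

30.571


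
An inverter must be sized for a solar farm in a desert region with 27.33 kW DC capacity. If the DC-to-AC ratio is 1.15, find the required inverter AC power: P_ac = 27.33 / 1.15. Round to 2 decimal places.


The inverter AC capacity is determined by the DC/AC ratio.
Given: P_dc = 27.33 kW, DC/AC ratio = 1.15
P_ac = P_dc / ratio = 27.33 / 1.15
P_ac = 23.77 kW

23.77


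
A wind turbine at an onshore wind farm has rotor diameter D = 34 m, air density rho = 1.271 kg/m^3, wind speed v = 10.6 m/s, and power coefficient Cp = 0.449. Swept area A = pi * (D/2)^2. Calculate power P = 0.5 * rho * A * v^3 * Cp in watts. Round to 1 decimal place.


Step 1 -- Compute swept area:
  A = pi * (D/2)^2 = pi * (34/2)^2 = 907.92 m^2
Step 2 -- Apply wind power equation:
  P = 0.5 * rho * A * v^3 * Cp
  v^3 = 10.6^3 = 1191.016
  P = 0.5 * 1.271 * 907.92 * 1191.016 * 0.449
  P = 308551.2 W

308551.2


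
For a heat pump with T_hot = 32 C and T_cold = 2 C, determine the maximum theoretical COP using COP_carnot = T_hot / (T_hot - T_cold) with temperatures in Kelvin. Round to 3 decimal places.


Convert to Kelvin:
  T_hot = 32 + 273.15 = 305.15 K
  T_cold = 2 + 273.15 = 275.15 K
Apply Carnot COP formula:
  COP = T_hot_K / (T_hot_K - T_cold_K) = 305.15 / 30.0
  COP = 10.172

10.172


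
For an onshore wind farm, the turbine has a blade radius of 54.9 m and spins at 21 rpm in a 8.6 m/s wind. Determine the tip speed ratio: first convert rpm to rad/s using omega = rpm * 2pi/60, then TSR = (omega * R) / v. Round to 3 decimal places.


Convert rotational speed to rad/s:
  omega = 21 * 2 * pi / 60 = 2.1991 rad/s
Compute tip speed:
  v_tip = omega * R = 2.1991 * 54.9 = 120.731 m/s
Tip speed ratio:
  TSR = v_tip / v_wind = 120.731 / 8.6 = 14.039

14.039


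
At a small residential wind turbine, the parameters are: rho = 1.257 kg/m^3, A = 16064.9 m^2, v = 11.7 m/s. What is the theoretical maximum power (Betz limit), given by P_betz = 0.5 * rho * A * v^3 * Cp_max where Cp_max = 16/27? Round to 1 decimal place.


The Betz coefficient Cp_max = 16/27 = 0.5926
v^3 = 11.7^3 = 1601.613
P_betz = 0.5 * rho * A * v^3 * Cp_max
P_betz = 0.5 * 1.257 * 16064.9 * 1601.613 * 0.5926
P_betz = 9582903.4 W

9582903.4


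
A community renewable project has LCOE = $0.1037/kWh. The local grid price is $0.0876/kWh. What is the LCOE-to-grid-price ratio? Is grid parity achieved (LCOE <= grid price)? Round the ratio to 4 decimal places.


Compare LCOE to grid price:
  LCOE = $0.1037/kWh, Grid price = $0.0876/kWh
  Ratio = LCOE / grid_price = 0.1037 / 0.0876 = 1.1838
  Grid parity achieved (ratio <= 1)? no

1.1838


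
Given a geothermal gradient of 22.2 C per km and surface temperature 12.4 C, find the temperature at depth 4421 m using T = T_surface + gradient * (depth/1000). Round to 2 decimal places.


Convert depth to km: 4421 / 1000 = 4.421 km
Temperature increase = gradient * depth_km = 22.2 * 4.421 = 98.15 C
Temperature at depth = T_surface + delta_T = 12.4 + 98.15
T = 110.55 C

110.55


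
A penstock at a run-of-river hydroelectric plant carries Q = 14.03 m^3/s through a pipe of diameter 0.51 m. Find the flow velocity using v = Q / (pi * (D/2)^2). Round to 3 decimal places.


Compute pipe cross-sectional area:
  A = pi * (D/2)^2 = pi * (0.51/2)^2 = 0.2043 m^2
Calculate velocity:
  v = Q / A = 14.03 / 0.2043
  v = 68.680 m/s

68.680


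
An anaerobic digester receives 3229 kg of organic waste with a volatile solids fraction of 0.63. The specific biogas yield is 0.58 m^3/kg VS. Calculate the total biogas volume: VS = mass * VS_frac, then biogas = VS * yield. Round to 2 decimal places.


Compute volatile solids:
  VS = mass * VS_fraction = 3229 * 0.63 = 2034.27 kg
Calculate biogas volume:
  Biogas = VS * specific_yield = 2034.27 * 0.58
  Biogas = 1179.88 m^3

1179.88


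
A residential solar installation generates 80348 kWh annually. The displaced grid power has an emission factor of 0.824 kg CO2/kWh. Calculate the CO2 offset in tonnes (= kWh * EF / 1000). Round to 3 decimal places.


CO2 offset in kg = generation * emission_factor
CO2 offset = 80348 * 0.824 = 66206.75 kg
Convert to tonnes:
  CO2 offset = 66206.75 / 1000 = 66.207 tonnes

66.207


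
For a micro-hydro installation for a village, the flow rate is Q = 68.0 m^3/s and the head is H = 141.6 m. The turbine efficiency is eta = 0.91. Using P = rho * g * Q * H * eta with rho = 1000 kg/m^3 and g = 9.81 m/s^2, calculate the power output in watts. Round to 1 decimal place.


Apply the hydropower formula P = rho * g * Q * H * eta
rho * g = 1000 * 9.81 = 9810.0
P = 9810.0 * 68.0 * 141.6 * 0.91
P = 85957260.5 W

85957260.5


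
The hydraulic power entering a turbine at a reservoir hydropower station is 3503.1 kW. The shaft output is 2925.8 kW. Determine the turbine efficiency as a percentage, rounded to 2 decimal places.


Turbine efficiency = (output power / input power) * 100
eta = (2925.8 / 3503.1) * 100
eta = 83.52%

83.52


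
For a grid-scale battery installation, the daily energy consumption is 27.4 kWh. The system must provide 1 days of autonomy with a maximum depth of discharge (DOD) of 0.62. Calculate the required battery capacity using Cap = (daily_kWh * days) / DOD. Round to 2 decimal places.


Total energy needed = daily * days = 27.4 * 1 = 27.4 kWh
Account for depth of discharge:
  Cap = total_energy / DOD = 27.4 / 0.62
  Cap = 44.19 kWh

44.19


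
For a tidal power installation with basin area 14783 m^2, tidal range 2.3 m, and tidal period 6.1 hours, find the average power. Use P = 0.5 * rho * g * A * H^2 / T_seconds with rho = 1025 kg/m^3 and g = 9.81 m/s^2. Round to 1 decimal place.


Convert period to seconds: T = 6.1 * 3600 = 21960.0 s
H^2 = 2.3^2 = 5.29
P = 0.5 * rho * g * A * H^2 / T
P = 0.5 * 1025 * 9.81 * 14783 * 5.29 / 21960.0
P = 17903.9 W

17903.9


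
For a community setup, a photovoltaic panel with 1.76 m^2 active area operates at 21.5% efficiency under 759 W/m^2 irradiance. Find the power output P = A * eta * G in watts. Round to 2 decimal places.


Use the solar power formula P = A * eta * G.
Given: A = 1.76 m^2, eta = 0.215, G = 759 W/m^2
P = 1.76 * 0.215 * 759
P = 287.21 W

287.21


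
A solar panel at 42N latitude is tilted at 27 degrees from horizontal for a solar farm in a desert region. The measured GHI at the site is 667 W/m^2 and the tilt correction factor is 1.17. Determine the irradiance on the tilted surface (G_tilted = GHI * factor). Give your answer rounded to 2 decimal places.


Identify the given values:
  GHI = 667 W/m^2, tilt correction factor = 1.17
Apply the formula G_tilted = GHI * factor:
  G_tilted = 667 * 1.17
  G_tilted = 780.39 W/m^2

780.39


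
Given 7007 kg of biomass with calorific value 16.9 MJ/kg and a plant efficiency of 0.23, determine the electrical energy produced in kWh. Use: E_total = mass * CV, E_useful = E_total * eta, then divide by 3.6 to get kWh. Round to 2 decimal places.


Total energy = mass * CV = 7007 * 16.9 = 118418.3 MJ
Useful energy = total * eta = 118418.3 * 0.23 = 27236.21 MJ
Convert to kWh: 27236.21 / 3.6
Useful energy = 7565.61 kWh

7565.61


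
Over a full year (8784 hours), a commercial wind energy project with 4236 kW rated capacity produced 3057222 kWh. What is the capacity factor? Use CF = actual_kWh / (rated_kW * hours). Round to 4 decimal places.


Capacity factor = actual output / maximum possible output
Maximum possible = rated * hours = 4236 * 8784 = 37209024 kWh
CF = 3057222 / 37209024
CF = 0.0822

0.0822


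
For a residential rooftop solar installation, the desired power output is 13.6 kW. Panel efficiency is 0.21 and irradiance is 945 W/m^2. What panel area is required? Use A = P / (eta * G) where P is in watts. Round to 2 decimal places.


Convert target power to watts: P = 13.6 * 1000 = 13600.0 W
Compute denominator: eta * G = 0.21 * 945 = 198.45
Required area A = P / (eta * G) = 13600.0 / 198.45
A = 68.53 m^2

68.53


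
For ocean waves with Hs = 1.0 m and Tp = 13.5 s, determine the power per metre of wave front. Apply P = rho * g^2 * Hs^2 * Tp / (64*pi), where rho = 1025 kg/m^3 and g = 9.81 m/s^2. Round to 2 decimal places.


Apply wave power formula:
  g^2 = 9.81^2 = 96.2361
  Hs^2 = 1.0^2 = 1.0
  Numerator = rho * g^2 * Hs^2 * Tp = 1025 * 96.2361 * 1.0 * 13.5 = 1331667.03
  Denominator = 64 * pi = 201.0619
  P = 1331667.03 / 201.0619 = 6623.17 W/m

6623.17


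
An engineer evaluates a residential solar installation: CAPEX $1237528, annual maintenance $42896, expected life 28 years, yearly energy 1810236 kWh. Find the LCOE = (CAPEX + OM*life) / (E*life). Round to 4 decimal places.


Total cost = CAPEX + OM * lifetime = 1237528 + 42896 * 28 = 1237528 + 1201088 = 2438616
Total generation = annual * lifetime = 1810236 * 28 = 50686608 kWh
LCOE = 2438616 / 50686608
LCOE = 0.0481 $/kWh

0.0481


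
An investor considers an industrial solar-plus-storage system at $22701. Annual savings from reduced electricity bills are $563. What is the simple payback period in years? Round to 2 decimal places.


Simple payback period = initial cost / annual savings
Payback = 22701 / 563
Payback = 40.32 years

40.32


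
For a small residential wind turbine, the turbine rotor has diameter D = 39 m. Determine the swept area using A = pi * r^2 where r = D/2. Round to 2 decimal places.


Compute the rotor radius:
  r = D / 2 = 39 / 2 = 19.5 m
Calculate swept area:
  A = pi * r^2 = pi * 19.5^2
  A = 1194.59 m^2

1194.59


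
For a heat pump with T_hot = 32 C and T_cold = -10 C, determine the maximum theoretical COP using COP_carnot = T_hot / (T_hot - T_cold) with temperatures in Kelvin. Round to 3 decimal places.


Convert to Kelvin:
  T_hot = 32 + 273.15 = 305.15 K
  T_cold = -10 + 273.15 = 263.15 K
Apply Carnot COP formula:
  COP = T_hot_K / (T_hot_K - T_cold_K) = 305.15 / 42.0
  COP = 7.265

7.265


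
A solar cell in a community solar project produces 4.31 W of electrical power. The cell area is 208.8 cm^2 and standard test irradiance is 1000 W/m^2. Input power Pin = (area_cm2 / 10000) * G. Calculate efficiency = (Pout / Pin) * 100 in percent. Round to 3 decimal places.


First compute the input power:
  Pin = area_cm2 / 10000 * G = 208.8 / 10000 * 1000 = 20.88 W
Then compute efficiency:
  Efficiency = (Pout / Pin) * 100 = (4.31 / 20.88) * 100
  Efficiency = 20.642%

20.642


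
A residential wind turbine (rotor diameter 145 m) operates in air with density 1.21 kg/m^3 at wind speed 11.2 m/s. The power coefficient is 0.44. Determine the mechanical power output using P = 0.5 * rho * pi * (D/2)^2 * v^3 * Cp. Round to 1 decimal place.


Step 1 -- Compute swept area:
  A = pi * (D/2)^2 = pi * (145/2)^2 = 16513.0 m^2
Step 2 -- Apply wind power equation:
  P = 0.5 * rho * A * v^3 * Cp
  v^3 = 11.2^3 = 1404.928
  P = 0.5 * 1.21 * 16513.0 * 1404.928 * 0.44
  P = 6175725.8 W

6175725.8


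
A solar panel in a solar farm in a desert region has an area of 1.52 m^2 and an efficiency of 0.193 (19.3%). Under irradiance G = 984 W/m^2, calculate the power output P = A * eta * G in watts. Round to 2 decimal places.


Use the solar power formula P = A * eta * G.
Given: A = 1.52 m^2, eta = 0.193, G = 984 W/m^2
P = 1.52 * 0.193 * 984
P = 288.67 W

288.67


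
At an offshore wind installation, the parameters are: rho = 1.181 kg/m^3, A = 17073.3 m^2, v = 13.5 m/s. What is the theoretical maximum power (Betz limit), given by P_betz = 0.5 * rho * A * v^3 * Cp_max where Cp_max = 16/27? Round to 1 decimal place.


The Betz coefficient Cp_max = 16/27 = 0.5926
v^3 = 13.5^3 = 2460.375
P_betz = 0.5 * rho * A * v^3 * Cp_max
P_betz = 0.5 * 1.181 * 17073.3 * 2460.375 * 0.5926
P_betz = 14699240.6 W

14699240.6


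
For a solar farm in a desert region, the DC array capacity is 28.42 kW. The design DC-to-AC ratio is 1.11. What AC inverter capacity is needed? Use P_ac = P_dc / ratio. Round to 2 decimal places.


The inverter AC capacity is determined by the DC/AC ratio.
Given: P_dc = 28.42 kW, DC/AC ratio = 1.11
P_ac = P_dc / ratio = 28.42 / 1.11
P_ac = 25.60 kW

25.60


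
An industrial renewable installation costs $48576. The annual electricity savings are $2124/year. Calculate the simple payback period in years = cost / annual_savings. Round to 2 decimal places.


Simple payback period = initial cost / annual savings
Payback = 48576 / 2124
Payback = 22.87 years

22.87


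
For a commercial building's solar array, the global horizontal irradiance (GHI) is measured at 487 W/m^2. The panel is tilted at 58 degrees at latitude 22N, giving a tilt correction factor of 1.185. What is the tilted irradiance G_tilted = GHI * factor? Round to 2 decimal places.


Identify the given values:
  GHI = 487 W/m^2, tilt correction factor = 1.185
Apply the formula G_tilted = GHI * factor:
  G_tilted = 487 * 1.185
  G_tilted = 577.10 W/m^2

577.10


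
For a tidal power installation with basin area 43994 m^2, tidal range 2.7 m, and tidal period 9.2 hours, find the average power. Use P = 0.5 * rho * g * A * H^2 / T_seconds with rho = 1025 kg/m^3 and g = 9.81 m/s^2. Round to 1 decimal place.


Convert period to seconds: T = 9.2 * 3600 = 33120.0 s
H^2 = 2.7^2 = 7.29
P = 0.5 * rho * g * A * H^2 / T
P = 0.5 * 1025 * 9.81 * 43994 * 7.29 / 33120.0
P = 48684.8 W

48684.8


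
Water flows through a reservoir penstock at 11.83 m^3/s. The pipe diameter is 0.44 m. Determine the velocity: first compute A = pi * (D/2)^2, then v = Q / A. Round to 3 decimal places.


Compute pipe cross-sectional area:
  A = pi * (D/2)^2 = pi * (0.44/2)^2 = 0.1521 m^2
Calculate velocity:
  v = Q / A = 11.83 / 0.1521
  v = 77.802 m/s

77.802


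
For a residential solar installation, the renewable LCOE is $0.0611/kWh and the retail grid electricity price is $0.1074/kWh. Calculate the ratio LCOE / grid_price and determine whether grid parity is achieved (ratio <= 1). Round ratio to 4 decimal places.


Compare LCOE to grid price:
  LCOE = $0.0611/kWh, Grid price = $0.1074/kWh
  Ratio = LCOE / grid_price = 0.0611 / 0.1074 = 0.5689
  Grid parity achieved (ratio <= 1)? yes

0.5689


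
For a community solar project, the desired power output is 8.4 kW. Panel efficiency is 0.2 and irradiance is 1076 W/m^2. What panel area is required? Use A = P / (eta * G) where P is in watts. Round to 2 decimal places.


Convert target power to watts: P = 8.4 * 1000 = 8400.0 W
Compute denominator: eta * G = 0.2 * 1076 = 215.2
Required area A = P / (eta * G) = 8400.0 / 215.2
A = 39.03 m^2

39.03


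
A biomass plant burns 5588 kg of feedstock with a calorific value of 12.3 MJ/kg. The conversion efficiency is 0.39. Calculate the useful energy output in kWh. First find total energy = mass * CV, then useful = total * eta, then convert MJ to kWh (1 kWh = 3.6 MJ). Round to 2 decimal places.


Total energy = mass * CV = 5588 * 12.3 = 68732.4 MJ
Useful energy = total * eta = 68732.4 * 0.39 = 26805.64 MJ
Convert to kWh: 26805.64 / 3.6
Useful energy = 7446.01 kWh

7446.01


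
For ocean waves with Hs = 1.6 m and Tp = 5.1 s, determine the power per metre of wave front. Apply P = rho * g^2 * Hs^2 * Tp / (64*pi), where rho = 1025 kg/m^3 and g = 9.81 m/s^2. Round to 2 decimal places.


Apply wave power formula:
  g^2 = 9.81^2 = 96.2361
  Hs^2 = 1.6^2 = 2.56
  Numerator = rho * g^2 * Hs^2 * Tp = 1025 * 96.2361 * 2.56 * 5.1 = 1287869.98
  Denominator = 64 * pi = 201.0619
  P = 1287869.98 / 201.0619 = 6405.34 W/m

6405.34


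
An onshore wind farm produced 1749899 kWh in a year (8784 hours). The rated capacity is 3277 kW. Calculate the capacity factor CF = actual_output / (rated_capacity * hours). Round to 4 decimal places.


Capacity factor = actual output / maximum possible output
Maximum possible = rated * hours = 3277 * 8784 = 28785168 kWh
CF = 1749899 / 28785168
CF = 0.0608

0.0608


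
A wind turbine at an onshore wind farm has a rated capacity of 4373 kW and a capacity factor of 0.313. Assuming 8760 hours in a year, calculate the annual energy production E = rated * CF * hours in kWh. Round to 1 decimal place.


Annual energy = rated_kW * capacity_factor * hours_per_year
Given: P_rated = 4373 kW, CF = 0.313, hours = 8760
E = 4373 * 0.313 * 8760
E = 11990241.2 kWh

11990241.2


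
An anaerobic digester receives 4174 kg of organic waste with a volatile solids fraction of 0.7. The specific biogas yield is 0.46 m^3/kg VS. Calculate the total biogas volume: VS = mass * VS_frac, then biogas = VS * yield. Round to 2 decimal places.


Compute volatile solids:
  VS = mass * VS_fraction = 4174 * 0.7 = 2921.8 kg
Calculate biogas volume:
  Biogas = VS * specific_yield = 2921.8 * 0.46
  Biogas = 1344.03 m^3

1344.03


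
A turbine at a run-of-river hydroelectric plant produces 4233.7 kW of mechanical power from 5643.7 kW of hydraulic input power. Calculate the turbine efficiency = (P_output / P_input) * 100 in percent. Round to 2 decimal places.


Turbine efficiency = (output power / input power) * 100
eta = (4233.7 / 5643.7) * 100
eta = 75.02%

75.02


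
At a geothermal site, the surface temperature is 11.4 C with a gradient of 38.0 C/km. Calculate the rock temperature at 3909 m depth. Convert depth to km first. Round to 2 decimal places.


Convert depth to km: 3909 / 1000 = 3.909 km
Temperature increase = gradient * depth_km = 38.0 * 3.909 = 148.54 C
Temperature at depth = T_surface + delta_T = 11.4 + 148.54
T = 159.94 C

159.94


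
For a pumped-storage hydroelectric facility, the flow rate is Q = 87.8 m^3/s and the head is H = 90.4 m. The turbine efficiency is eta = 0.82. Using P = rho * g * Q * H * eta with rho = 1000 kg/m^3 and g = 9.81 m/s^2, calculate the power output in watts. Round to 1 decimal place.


Apply the hydropower formula P = rho * g * Q * H * eta
rho * g = 1000 * 9.81 = 9810.0
P = 9810.0 * 87.8 * 90.4 * 0.82
P = 63847780.7 W

63847780.7


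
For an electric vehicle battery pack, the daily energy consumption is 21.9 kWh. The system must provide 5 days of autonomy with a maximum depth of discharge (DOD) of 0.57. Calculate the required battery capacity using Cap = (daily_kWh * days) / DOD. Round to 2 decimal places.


Total energy needed = daily * days = 21.9 * 5 = 109.5 kWh
Account for depth of discharge:
  Cap = total_energy / DOD = 109.5 / 0.57
  Cap = 192.11 kWh

192.11


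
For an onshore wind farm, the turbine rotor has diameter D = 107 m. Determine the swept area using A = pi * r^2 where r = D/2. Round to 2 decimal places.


Compute the rotor radius:
  r = D / 2 = 107 / 2 = 53.5 m
Calculate swept area:
  A = pi * r^2 = pi * 53.5^2
  A = 8992.02 m^2

8992.02


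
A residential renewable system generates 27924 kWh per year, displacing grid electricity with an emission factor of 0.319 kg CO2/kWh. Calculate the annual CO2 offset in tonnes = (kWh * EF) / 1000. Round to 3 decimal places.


CO2 offset in kg = generation * emission_factor
CO2 offset = 27924 * 0.319 = 8907.76 kg
Convert to tonnes:
  CO2 offset = 8907.76 / 1000 = 8.908 tonnes

8.908


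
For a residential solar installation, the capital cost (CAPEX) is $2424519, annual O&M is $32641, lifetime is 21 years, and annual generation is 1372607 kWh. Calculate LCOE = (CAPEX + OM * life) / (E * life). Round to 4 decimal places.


Total cost = CAPEX + OM * lifetime = 2424519 + 32641 * 21 = 2424519 + 685461 = 3109980
Total generation = annual * lifetime = 1372607 * 21 = 28824747 kWh
LCOE = 3109980 / 28824747
LCOE = 0.1079 $/kWh

0.1079


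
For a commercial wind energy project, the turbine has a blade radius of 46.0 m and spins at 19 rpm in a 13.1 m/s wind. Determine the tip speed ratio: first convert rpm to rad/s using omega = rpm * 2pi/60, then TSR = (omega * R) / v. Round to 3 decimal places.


Convert rotational speed to rad/s:
  omega = 19 * 2 * pi / 60 = 1.9897 rad/s
Compute tip speed:
  v_tip = omega * R = 1.9897 * 46.0 = 91.525 m/s
Tip speed ratio:
  TSR = v_tip / v_wind = 91.525 / 13.1 = 6.987

6.987


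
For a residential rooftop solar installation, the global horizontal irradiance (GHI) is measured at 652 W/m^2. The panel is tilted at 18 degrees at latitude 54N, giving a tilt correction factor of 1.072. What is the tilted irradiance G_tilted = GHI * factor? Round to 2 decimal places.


Identify the given values:
  GHI = 652 W/m^2, tilt correction factor = 1.072
Apply the formula G_tilted = GHI * factor:
  G_tilted = 652 * 1.072
  G_tilted = 698.94 W/m^2

698.94


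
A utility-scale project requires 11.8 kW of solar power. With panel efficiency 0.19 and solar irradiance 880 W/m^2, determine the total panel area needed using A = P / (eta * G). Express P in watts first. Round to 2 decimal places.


Convert target power to watts: P = 11.8 * 1000 = 11800.0 W
Compute denominator: eta * G = 0.19 * 880 = 167.2
Required area A = P / (eta * G) = 11800.0 / 167.2
A = 70.57 m^2

70.57


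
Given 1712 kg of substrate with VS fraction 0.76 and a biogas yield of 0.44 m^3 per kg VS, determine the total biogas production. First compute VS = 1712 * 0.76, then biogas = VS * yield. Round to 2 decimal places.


Compute volatile solids:
  VS = mass * VS_fraction = 1712 * 0.76 = 1301.12 kg
Calculate biogas volume:
  Biogas = VS * specific_yield = 1301.12 * 0.44
  Biogas = 572.49 m^3

572.49


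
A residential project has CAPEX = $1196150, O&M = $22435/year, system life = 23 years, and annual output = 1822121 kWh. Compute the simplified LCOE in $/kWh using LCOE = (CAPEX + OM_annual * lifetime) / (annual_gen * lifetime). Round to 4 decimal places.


Total cost = CAPEX + OM * lifetime = 1196150 + 22435 * 23 = 1196150 + 516005 = 1712155
Total generation = annual * lifetime = 1822121 * 23 = 41908783 kWh
LCOE = 1712155 / 41908783
LCOE = 0.0409 $/kWh

0.0409


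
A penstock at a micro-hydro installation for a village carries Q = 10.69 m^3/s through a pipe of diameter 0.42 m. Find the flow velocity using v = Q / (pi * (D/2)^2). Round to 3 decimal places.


Compute pipe cross-sectional area:
  A = pi * (D/2)^2 = pi * (0.42/2)^2 = 0.1385 m^2
Calculate velocity:
  v = Q / A = 10.69 / 0.1385
  v = 77.159 m/s

77.159


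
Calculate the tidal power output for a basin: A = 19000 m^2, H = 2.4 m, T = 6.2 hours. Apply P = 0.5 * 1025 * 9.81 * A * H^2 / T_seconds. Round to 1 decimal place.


Convert period to seconds: T = 6.2 * 3600 = 22320.0 s
H^2 = 2.4^2 = 5.76
P = 0.5 * rho * g * A * H^2 / T
P = 0.5 * 1025 * 9.81 * 19000 * 5.76 / 22320.0
P = 24651.6 W

24651.6


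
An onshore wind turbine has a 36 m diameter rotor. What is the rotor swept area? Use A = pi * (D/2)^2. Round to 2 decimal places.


Compute the rotor radius:
  r = D / 2 = 36 / 2 = 18.0 m
Calculate swept area:
  A = pi * r^2 = pi * 18.0^2
  A = 1017.88 m^2

1017.88


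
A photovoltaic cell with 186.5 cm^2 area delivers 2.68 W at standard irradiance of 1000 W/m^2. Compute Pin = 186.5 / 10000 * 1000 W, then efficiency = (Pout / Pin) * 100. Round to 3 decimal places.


First compute the input power:
  Pin = area_cm2 / 10000 * G = 186.5 / 10000 * 1000 = 18.65 W
Then compute efficiency:
  Efficiency = (Pout / Pin) * 100 = (2.68 / 18.65) * 100
  Efficiency = 14.370%

14.370


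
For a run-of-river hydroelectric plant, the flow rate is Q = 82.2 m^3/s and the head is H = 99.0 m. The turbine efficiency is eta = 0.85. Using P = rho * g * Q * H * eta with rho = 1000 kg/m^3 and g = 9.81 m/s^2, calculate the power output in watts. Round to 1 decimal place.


Apply the hydropower formula P = rho * g * Q * H * eta
rho * g = 1000 * 9.81 = 9810.0
P = 9810.0 * 82.2 * 99.0 * 0.85
P = 67857045.3 W

67857045.3


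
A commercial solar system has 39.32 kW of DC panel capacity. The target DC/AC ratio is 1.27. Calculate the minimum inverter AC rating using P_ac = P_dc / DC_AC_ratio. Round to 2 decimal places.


The inverter AC capacity is determined by the DC/AC ratio.
Given: P_dc = 39.32 kW, DC/AC ratio = 1.27
P_ac = P_dc / ratio = 39.32 / 1.27
P_ac = 30.96 kW

30.96


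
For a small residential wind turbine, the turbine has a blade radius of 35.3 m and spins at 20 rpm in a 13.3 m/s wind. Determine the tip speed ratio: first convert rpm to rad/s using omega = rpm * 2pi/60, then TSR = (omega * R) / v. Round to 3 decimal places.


Convert rotational speed to rad/s:
  omega = 20 * 2 * pi / 60 = 2.0944 rad/s
Compute tip speed:
  v_tip = omega * R = 2.0944 * 35.3 = 73.932 m/s
Tip speed ratio:
  TSR = v_tip / v_wind = 73.932 / 13.3 = 5.559

5.559


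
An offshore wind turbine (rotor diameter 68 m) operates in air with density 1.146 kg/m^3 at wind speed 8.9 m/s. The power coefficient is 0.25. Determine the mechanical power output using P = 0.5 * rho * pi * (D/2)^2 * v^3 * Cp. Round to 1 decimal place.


Step 1 -- Compute swept area:
  A = pi * (D/2)^2 = pi * (68/2)^2 = 3631.68 m^2
Step 2 -- Apply wind power equation:
  P = 0.5 * rho * A * v^3 * Cp
  v^3 = 8.9^3 = 704.969
  P = 0.5 * 1.146 * 3631.68 * 704.969 * 0.25
  P = 366751.9 W

366751.9


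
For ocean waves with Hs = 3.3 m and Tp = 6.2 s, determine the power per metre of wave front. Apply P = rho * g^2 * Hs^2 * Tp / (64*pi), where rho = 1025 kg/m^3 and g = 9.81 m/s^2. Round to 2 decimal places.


Apply wave power formula:
  g^2 = 9.81^2 = 96.2361
  Hs^2 = 3.3^2 = 10.89
  Numerator = rho * g^2 * Hs^2 * Tp = 1025 * 96.2361 * 10.89 * 6.2 = 6660110.72
  Denominator = 64 * pi = 201.0619
  P = 6660110.72 / 201.0619 = 33124.67 W/m

33124.67


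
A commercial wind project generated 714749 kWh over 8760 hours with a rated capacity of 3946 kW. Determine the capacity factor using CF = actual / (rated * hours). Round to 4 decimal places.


Capacity factor = actual output / maximum possible output
Maximum possible = rated * hours = 3946 * 8760 = 34566960 kWh
CF = 714749 / 34566960
CF = 0.0207

0.0207


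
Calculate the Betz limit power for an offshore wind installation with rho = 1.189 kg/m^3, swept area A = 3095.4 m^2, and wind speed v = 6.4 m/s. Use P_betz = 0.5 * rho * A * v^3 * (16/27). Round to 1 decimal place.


The Betz coefficient Cp_max = 16/27 = 0.5926
v^3 = 6.4^3 = 262.144
P_betz = 0.5 * rho * A * v^3 * Cp_max
P_betz = 0.5 * 1.189 * 3095.4 * 262.144 * 0.5926
P_betz = 285867.5 W

285867.5


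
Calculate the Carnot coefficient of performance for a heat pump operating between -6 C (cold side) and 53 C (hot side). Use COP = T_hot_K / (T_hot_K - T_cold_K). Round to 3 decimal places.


Convert to Kelvin:
  T_hot = 53 + 273.15 = 326.15 K
  T_cold = -6 + 273.15 = 267.15 K
Apply Carnot COP formula:
  COP = T_hot_K / (T_hot_K - T_cold_K) = 326.15 / 59.0
  COP = 5.528

5.528


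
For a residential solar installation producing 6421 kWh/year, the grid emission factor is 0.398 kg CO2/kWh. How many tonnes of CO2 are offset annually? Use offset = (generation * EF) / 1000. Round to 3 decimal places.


CO2 offset in kg = generation * emission_factor
CO2 offset = 6421 * 0.398 = 2555.56 kg
Convert to tonnes:
  CO2 offset = 2555.56 / 1000 = 2.556 tonnes

2.556


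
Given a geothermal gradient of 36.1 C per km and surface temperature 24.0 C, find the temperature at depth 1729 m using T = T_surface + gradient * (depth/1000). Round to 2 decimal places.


Convert depth to km: 1729 / 1000 = 1.729 km
Temperature increase = gradient * depth_km = 36.1 * 1.729 = 62.42 C
Temperature at depth = T_surface + delta_T = 24.0 + 62.42
T = 86.42 C

86.42


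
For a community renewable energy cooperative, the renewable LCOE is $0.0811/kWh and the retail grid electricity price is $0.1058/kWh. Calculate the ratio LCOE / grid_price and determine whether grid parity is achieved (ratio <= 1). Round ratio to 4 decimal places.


Compare LCOE to grid price:
  LCOE = $0.0811/kWh, Grid price = $0.1058/kWh
  Ratio = LCOE / grid_price = 0.0811 / 0.1058 = 0.7665
  Grid parity achieved (ratio <= 1)? yes

0.7665


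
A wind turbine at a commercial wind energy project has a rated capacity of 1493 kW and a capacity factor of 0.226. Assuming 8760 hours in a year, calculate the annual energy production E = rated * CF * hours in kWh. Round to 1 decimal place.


Annual energy = rated_kW * capacity_factor * hours_per_year
Given: P_rated = 1493 kW, CF = 0.226, hours = 8760
E = 1493 * 0.226 * 8760
E = 2955781.7 kWh

2955781.7


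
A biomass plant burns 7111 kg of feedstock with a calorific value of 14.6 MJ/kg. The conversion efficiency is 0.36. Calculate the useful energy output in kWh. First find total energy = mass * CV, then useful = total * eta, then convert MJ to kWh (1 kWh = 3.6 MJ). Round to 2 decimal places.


Total energy = mass * CV = 7111 * 14.6 = 103820.6 MJ
Useful energy = total * eta = 103820.6 * 0.36 = 37375.42 MJ
Convert to kWh: 37375.42 / 3.6
Useful energy = 10382.06 kWh

10382.06
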